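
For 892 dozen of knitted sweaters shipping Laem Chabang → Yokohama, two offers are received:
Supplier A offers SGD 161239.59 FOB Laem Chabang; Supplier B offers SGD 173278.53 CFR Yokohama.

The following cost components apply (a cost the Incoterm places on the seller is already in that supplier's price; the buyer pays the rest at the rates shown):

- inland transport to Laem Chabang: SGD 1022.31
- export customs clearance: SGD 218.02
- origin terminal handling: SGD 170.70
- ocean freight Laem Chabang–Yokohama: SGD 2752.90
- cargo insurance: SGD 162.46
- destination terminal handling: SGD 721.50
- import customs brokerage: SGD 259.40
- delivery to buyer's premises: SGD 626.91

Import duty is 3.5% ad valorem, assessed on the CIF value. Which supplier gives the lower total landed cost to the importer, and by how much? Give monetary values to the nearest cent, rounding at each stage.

Supplier A is cheaper by SGD 9611.05

Supplier A (FOB):
CIF value = FOB price + freight + insurance = 161239.59 + 2752.90 + 162.46 = 164154.95
Import duty = 164154.95 × 3.5% = 5745.42
Buyer bears (A): 2752.90 + 162.46 + 721.50 + 259.40 + 626.91 = 4523.17
Landed cost (A) = invoice 161239.59 + 4523.17 + duty 5745.42 = 171508.18
Supplier B (CFR):
CIF value = CFR price + insurance = 173278.53 + 162.46 = 173440.99
Import duty = 173440.99 × 3.5% = 6070.43
Buyer bears (B): 162.46 + 721.50 + 259.40 + 626.91 = 1770.27
Landed cost (B) = invoice 173278.53 + 1770.27 + duty 6070.43 = 181119.23
Difference = |171508.18 − 181119.23| = 9611.05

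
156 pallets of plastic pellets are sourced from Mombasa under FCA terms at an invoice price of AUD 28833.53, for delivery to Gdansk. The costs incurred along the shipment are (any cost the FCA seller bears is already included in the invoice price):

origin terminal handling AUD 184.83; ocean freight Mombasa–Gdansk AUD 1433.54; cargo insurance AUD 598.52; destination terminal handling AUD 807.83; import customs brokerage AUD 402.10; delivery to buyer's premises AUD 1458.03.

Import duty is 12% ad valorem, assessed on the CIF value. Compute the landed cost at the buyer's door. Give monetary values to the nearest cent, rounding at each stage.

FCA: the seller delivers export-cleared goods to the carrier; the buyer bears costs from that point.
CIF value = FCA price + origin terminal + freight + insurance = 28833.53 + 184.83 + 1433.54 + 598.52 = 31050.42
Import duty = 31050.42 × 12% = 3726.05
Buyer bears: origin terminal 184.83 + freight 1433.54 + insurance 598.52 + destination terminal 807.83 + brokerage 402.10 + delivery 1458.03 + duty 3726.05 = 8610.90
Landed cost = invoice 28833.53 + 8610.90 = 37444.43

Total landed cost: AUD 37444.43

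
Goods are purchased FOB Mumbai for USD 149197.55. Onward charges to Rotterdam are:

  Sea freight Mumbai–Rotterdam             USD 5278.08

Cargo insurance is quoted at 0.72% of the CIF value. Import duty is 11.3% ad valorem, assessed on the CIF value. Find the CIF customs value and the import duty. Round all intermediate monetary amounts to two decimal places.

Let C be the CIF value. C = FOB price + freight + 0.72% × C
C − 0.72% × C = 149197.55 + 5278.08
0.9928 × C = 154475.63
C = 154475.63 / 0.9928 = 155595.92
Insurance premium = 0.72% × 155595.92 = 1120.29
Import duty = 155595.92 × 11.3% = 17582.34

CIF value: USD 155595.92; import duty: USD 17582.34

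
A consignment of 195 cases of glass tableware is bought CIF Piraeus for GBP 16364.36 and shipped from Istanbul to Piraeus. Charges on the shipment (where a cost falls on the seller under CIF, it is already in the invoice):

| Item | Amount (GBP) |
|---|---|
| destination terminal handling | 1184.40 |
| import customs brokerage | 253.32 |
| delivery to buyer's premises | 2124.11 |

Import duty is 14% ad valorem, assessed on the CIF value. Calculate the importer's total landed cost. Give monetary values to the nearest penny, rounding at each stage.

CIF: the seller pays costs through ocean freight and marine insurance to the destination port.
The CIF price already equals the CIF value: 16364.36
Import duty = 16364.36 × 14% = 2291.01
Buyer bears: destination terminal 1184.40 + brokerage 253.32 + delivery 2124.11 + duty 2291.01 = 5852.84
Landed cost = invoice 16364.36 + 5852.84 = 22217.20

Total landed cost: GBP 22217.20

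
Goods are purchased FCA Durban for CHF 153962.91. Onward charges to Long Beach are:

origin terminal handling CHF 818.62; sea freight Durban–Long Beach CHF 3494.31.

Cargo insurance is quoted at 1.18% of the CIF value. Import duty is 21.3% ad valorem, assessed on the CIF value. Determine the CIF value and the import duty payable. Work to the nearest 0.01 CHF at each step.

Let C be the CIF value. C = FCA price + pre-shipment costs + freight + 1.18% × C
C − 1.18% × C = 153962.91 + 818.62 + 3494.31
0.9882 × C = 158275.84
C = 158275.84 / 0.9882 = 160165.80
Insurance premium = 1.18% × 160165.80 = 1889.96
Import duty = 160165.80 × 21.3% = 34115.32

CIF value: CHF 160165.80; import duty: CHF 34115.32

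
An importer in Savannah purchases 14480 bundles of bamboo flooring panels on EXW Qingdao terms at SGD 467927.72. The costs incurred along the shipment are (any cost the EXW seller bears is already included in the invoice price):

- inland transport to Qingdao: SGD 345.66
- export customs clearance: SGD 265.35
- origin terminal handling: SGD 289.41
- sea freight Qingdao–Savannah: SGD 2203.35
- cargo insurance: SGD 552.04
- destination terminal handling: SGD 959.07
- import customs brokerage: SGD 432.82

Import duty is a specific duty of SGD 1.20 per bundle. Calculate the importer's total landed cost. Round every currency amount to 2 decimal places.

Total landed cost: SGD 490351.42

EXW: the seller makes goods available at their premises; the buyer bears all onward costs.
CIF value = EXW price + inland to port + export clearance + origin terminal + freight + insurance = 467927.72 + 345.66 + 265.35 + 289.41 + 2203.35 + 552.04 = 471583.53
Import duty = 14480 × 1.20 = 17376.00
Buyer bears: inland to port 345.66 + export clearance 265.35 + origin terminal 289.41 + freight 2203.35 + insurance 552.04 + destination terminal 959.07 + brokerage 432.82 + duty 17376.00 = 22423.70
Landed cost = invoice 467927.72 + 22423.70 = 490351.42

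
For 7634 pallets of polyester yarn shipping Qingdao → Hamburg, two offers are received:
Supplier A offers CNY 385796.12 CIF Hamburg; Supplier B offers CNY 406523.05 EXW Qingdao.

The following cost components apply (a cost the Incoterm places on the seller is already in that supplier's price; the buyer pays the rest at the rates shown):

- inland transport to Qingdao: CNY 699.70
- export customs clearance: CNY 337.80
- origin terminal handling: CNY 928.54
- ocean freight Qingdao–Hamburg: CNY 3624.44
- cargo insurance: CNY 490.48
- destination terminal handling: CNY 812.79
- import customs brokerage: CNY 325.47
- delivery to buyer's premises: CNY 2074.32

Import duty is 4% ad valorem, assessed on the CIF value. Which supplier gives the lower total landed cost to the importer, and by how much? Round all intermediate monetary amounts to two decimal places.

Supplier A is cheaper by CNY 27880.21

Supplier A (CIF):
The CIF price already equals the CIF value: 385796.12
Import duty = 385796.12 × 4% = 15431.84
Buyer bears (A): 812.79 + 325.47 + 2074.32 = 3212.58
Landed cost (A) = invoice 385796.12 + 3212.58 + duty 15431.84 = 404440.54
Supplier B (EXW):
CIF value = EXW price + inland to port + export clearance + origin terminal + freight + insurance = 406523.05 + 699.70 + 337.80 + 928.54 + 3624.44 + 490.48 = 412604.01
Import duty = 412604.01 × 4% = 16504.16
Buyer bears (B): 699.70 + 337.80 + 928.54 + 3624.44 + 490.48 + 812.79 + 325.47 + 2074.32 = 9293.54
Landed cost (B) = invoice 406523.05 + 9293.54 + duty 16504.16 = 432320.75
Difference = |404440.54 − 432320.75| = 27880.21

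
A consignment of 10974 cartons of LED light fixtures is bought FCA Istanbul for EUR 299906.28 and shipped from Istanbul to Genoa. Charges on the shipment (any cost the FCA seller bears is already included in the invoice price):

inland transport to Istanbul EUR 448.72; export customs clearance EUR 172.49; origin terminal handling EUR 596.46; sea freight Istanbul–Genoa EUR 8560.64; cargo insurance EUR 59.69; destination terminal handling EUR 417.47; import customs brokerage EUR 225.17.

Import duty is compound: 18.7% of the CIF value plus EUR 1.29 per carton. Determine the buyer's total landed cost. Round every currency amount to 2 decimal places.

FCA: the seller delivers export-cleared goods to the carrier; the buyer bears costs from that point.
Already in the invoice (seller's account under FCA): inland to port, export clearance — exclude.
CIF value = FCA price + origin terminal + freight + insurance = 299906.28 + 596.46 + 8560.64 + 59.69 = 309123.07
Ad valorem component: 309123.07 × 18.7% = 57806.01
Specific component: 10974 × 1.29 = 14156.46
Import duty = 57806.01 + 14156.46 = 71962.47
Buyer bears: origin terminal 596.46 + freight 8560.64 + insurance 59.69 + destination terminal 417.47 + brokerage 225.17 + duty 71962.47 = 81821.90
Landed cost = invoice 299906.28 + 81821.90 = 381728.18

Total landed cost: EUR 381728.18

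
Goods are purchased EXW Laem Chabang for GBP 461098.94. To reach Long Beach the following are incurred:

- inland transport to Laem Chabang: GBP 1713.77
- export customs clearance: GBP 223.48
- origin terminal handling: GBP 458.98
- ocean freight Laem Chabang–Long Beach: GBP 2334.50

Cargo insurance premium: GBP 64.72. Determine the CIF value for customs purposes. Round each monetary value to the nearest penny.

CIF = EXW price + pre-shipment costs + freight + insurance
CIF = 461098.94 + 1713.77 + 223.48 + 458.98 + 2334.50 + 64.72 = 465894.39

CIF value: GBP 465894.39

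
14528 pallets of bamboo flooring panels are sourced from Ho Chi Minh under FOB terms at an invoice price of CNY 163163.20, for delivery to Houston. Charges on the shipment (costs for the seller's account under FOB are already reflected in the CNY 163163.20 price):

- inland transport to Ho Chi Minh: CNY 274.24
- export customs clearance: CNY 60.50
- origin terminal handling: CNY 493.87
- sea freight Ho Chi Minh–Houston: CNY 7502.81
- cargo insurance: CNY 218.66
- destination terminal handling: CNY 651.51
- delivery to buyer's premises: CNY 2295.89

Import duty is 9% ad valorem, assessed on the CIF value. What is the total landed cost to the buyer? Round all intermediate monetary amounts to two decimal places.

FOB: the seller bears costs until goods are on board at the origin port; the buyer bears freight, insurance and all costs thereafter.
Already in the invoice (seller's account under FOB): inland to port, export clearance, origin terminal — exclude.
CIF value = FOB price + freight + insurance = 163163.20 + 7502.81 + 218.66 = 170884.67
Import duty = 170884.67 × 9% = 15379.62
Buyer bears: freight 7502.81 + insurance 218.66 + destination terminal 651.51 + delivery 2295.89 + duty 15379.62 = 26048.49
Landed cost = invoice 163163.20 + 26048.49 = 189211.69

Total landed cost: CNY 189211.69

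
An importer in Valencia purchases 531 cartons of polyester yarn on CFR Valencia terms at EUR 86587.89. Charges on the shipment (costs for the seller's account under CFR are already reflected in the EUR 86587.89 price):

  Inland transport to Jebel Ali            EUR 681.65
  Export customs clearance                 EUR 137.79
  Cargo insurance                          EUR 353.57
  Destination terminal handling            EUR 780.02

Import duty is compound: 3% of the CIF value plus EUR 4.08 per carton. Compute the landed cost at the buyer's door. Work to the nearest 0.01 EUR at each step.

CFR: the seller pays costs through ocean freight to the destination port, but not insurance.
Already in the invoice (seller's account under CFR): inland to port, export clearance — exclude.
CIF value = CFR price + insurance = 86587.89 + 353.57 = 86941.46
Ad valorem component: 86941.46 × 3% = 2608.24
Specific component: 531 × 4.08 = 2166.48
Import duty = 2608.24 + 2166.48 = 4774.72
Buyer bears: insurance 353.57 + destination terminal 780.02 + duty 4774.72 = 5908.31
Landed cost = invoice 86587.89 + 5908.31 = 92496.20

Total landed cost: EUR 92496.20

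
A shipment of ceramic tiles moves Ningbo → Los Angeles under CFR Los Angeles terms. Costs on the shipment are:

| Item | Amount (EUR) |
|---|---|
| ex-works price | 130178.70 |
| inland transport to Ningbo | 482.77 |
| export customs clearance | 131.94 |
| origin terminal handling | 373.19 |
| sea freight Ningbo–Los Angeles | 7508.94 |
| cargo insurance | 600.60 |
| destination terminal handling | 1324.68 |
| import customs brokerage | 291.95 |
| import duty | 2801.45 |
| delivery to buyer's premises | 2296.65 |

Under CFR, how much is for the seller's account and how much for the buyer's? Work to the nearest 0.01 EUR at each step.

CFR: the seller pays costs through ocean freight to the destination port, but not insurance.
Seller's account: goods 130178.70 + inland to port 482.77 + export clearance 131.94 + origin terminal 373.19 + freight 7508.94 = 138675.54
Buyer's account: insurance 600.60 + destination terminal 1324.68 + brokerage 291.95 + duty 2801.45 + delivery 2296.65 = 7315.33

Seller: EUR 138675.54; buyer: EUR 7315.33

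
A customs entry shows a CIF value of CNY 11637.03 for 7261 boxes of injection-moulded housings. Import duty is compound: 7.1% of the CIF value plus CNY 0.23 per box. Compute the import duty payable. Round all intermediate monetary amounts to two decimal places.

Import duty: CNY 2496.26

Ad valorem component: 11637.03 × 7.1% = 826.23
Specific component: 7261 × 0.23 = 1670.03
Import duty = 826.23 + 1670.03 = 2496.26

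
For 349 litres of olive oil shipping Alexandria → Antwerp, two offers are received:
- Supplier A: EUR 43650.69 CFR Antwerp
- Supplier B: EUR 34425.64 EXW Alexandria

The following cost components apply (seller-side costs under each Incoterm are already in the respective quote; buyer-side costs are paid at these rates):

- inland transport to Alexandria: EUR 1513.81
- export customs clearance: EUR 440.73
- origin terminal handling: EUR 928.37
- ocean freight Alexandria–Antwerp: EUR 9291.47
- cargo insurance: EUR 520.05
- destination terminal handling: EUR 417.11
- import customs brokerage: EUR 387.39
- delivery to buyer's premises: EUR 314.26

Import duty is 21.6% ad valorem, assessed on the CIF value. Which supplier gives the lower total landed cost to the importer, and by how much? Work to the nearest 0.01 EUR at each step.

Supplier A (CFR):
CIF value = CFR price + insurance = 43650.69 + 520.05 = 44170.74
Import duty = 44170.74 × 21.6% = 9540.88
Buyer bears (A): 520.05 + 417.11 + 387.39 + 314.26 = 1638.81
Landed cost (A) = invoice 43650.69 + 1638.81 + duty 9540.88 = 54830.38
Supplier B (EXW):
CIF value = EXW price + inland to port + export clearance + origin terminal + freight + insurance = 34425.64 + 1513.81 + 440.73 + 928.37 + 9291.47 + 520.05 = 47120.07
Import duty = 47120.07 × 21.6% = 10177.94
Buyer bears (B): 1513.81 + 440.73 + 928.37 + 9291.47 + 520.05 + 417.11 + 387.39 + 314.26 = 13813.19
Landed cost (B) = invoice 34425.64 + 13813.19 + duty 10177.94 = 58416.77
Difference = |54830.38 − 58416.77| = 3586.39

Supplier A is cheaper by EUR 3586.39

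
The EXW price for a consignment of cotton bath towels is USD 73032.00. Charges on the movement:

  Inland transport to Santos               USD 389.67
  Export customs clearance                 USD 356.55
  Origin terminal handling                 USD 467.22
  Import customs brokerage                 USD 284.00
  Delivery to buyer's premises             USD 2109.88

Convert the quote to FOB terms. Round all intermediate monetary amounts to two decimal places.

FOB price: USD 74245.44

Not relevant to the conversion: brokerage, delivery — on the buyer under both terms; not part of either seller's price.
From EXW to FOB, the seller additionally bears: inland to port, export clearance, origin terminal.
FOB price = 73032.00 + 389.67 + 356.55 + 467.22 = 74245.44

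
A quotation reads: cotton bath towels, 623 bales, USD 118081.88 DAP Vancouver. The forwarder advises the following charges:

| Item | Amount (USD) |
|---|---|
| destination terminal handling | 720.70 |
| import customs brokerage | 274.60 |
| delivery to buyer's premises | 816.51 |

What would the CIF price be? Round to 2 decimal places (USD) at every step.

CIF price: USD 116544.67

Not relevant to the conversion: brokerage — on the buyer under both terms; not part of either seller's price.
From DAP to CIF, the seller no longer bears: destination terminal, delivery.
CIF price = 118081.88 − 720.70 − 816.51 = 116544.67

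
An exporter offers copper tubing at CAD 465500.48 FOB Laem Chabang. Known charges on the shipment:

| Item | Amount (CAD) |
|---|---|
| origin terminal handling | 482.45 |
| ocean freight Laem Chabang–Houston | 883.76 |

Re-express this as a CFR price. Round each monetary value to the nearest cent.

CFR price: CAD 466384.24

Not relevant to the conversion: origin terminal — on the seller under both FOB and CFR; already in the FOB price and stays in the CFR price.
From FOB to CFR, the seller additionally bears: freight.
CFR price = 465500.48 + 883.76 = 466384.24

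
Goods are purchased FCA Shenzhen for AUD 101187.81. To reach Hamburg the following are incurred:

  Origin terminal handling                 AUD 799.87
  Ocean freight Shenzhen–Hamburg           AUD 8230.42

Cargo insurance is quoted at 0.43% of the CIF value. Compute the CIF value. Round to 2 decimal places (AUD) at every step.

CIF value: AUD 110694.08

Let C be the CIF value. C = FCA price + pre-shipment costs + freight + 0.43% × C
C − 0.43% × C = 101187.81 + 799.87 + 8230.42
0.9957 × C = 110218.10
C = 110218.10 / 0.9957 = 110694.08
Insurance premium = 0.43% × 110694.08 = 475.98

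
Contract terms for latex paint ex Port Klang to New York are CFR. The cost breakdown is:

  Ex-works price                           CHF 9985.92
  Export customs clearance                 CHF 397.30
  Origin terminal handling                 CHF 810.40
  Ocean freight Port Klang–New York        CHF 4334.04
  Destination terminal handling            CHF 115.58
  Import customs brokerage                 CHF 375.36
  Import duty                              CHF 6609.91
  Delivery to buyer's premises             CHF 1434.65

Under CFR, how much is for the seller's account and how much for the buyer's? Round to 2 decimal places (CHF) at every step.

CFR: the seller pays costs through ocean freight to the destination port, but not insurance.
Seller's account: goods 9985.92 + export clearance 397.30 + origin terminal 810.40 + freight 4334.04 = 15527.66
Buyer's account: destination terminal 115.58 + brokerage 375.36 + duty 6609.91 + delivery 1434.65 = 8535.50

Seller: CHF 15527.66; buyer: CHF 8535.50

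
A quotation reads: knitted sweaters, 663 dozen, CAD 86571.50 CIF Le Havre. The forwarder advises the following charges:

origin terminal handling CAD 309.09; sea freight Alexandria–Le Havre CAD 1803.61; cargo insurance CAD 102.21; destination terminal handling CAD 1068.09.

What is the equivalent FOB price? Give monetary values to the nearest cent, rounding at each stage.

FOB price: CAD 84665.68

Not relevant to the conversion: origin terminal — on the seller under both CIF and FOB; already in the CIF price and stays in the FOB price. destination terminal — on the buyer under both terms; not part of either seller's price.
From CIF to FOB, the seller no longer bears: freight, insurance.
FOB price = 86571.50 − 1803.61 − 102.21 = 84665.68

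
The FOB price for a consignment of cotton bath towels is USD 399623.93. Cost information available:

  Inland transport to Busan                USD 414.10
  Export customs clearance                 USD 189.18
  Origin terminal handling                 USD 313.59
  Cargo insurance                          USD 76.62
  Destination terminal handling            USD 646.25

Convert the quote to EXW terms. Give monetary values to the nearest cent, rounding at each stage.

Not relevant to the conversion: destination terminal, insurance — on the buyer under both terms; not part of either seller's price.
From FOB to EXW, the seller no longer bears: inland to port, export clearance, origin terminal.
EXW price = 399623.93 − 414.10 − 189.18 − 313.59 = 398707.06

EXW price: USD 398707.06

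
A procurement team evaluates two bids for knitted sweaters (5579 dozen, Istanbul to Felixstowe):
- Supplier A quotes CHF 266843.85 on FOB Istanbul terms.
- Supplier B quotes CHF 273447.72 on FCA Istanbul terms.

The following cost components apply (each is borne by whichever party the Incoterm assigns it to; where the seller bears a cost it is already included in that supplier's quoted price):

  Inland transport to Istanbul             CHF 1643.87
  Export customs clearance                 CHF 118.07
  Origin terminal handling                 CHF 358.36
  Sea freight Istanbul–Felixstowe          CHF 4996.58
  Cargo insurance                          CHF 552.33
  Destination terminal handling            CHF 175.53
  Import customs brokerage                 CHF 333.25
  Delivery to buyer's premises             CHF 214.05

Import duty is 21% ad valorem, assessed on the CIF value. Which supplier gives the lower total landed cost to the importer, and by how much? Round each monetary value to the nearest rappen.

Supplier A is cheaper by CHF 8424.30

Supplier A (FOB):
CIF value = FOB price + freight + insurance = 266843.85 + 4996.58 + 552.33 = 272392.76
Import duty = 272392.76 × 21% = 57202.48
Buyer bears (A): 4996.58 + 552.33 + 175.53 + 333.25 + 214.05 = 6271.74
Landed cost (A) = invoice 266843.85 + 6271.74 + duty 57202.48 = 330318.07
Supplier B (FCA):
CIF value = FCA price + origin terminal + freight + insurance = 273447.72 + 358.36 + 4996.58 + 552.33 = 279354.99
Import duty = 279354.99 × 21% = 58664.55
Buyer bears (B): 358.36 + 4996.58 + 552.33 + 175.53 + 333.25 + 214.05 = 6630.10
Landed cost (B) = invoice 273447.72 + 6630.10 + duty 58664.55 = 338742.37
Difference = |330318.07 − 338742.37| = 8424.30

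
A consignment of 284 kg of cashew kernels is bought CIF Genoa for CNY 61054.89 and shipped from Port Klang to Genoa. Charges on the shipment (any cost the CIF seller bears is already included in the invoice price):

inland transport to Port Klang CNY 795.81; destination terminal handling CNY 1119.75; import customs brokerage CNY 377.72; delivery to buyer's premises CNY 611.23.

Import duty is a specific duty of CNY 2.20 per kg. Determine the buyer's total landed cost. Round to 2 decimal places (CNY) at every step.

CIF: the seller pays costs through ocean freight and marine insurance to the destination port.
Already in the invoice (seller's account under CIF): inland to port — exclude.
The CIF price already equals the CIF value: 61054.89
Import duty = 284 × 2.20 = 624.80
Buyer bears: destination terminal 1119.75 + brokerage 377.72 + delivery 611.23 + duty 624.80 = 2733.50
Landed cost = invoice 61054.89 + 2733.50 = 63788.39

Total landed cost: CNY 63788.39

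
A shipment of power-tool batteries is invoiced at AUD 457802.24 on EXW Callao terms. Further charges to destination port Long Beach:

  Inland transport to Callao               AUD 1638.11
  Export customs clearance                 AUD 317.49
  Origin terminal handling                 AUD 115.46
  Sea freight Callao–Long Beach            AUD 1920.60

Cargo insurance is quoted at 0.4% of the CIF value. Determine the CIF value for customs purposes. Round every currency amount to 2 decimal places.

CIF value: AUD 463648.49

Let C be the CIF value. C = EXW price + pre-shipment costs + freight + 0.4% × C
C − 0.4% × C = 457802.24 + 1638.11 + 317.49 + 115.46 + 1920.60
0.996 × C = 461793.90
C = 461793.90 / 0.996 = 463648.49
Insurance premium = 0.4% × 463648.49 = 1854.59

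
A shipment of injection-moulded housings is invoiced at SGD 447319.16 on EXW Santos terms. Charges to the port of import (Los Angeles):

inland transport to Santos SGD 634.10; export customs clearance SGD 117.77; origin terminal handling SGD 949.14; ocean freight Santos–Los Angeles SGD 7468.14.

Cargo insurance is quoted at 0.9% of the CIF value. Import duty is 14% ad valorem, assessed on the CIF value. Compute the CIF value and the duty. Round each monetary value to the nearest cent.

Let C be the CIF value. C = EXW price + pre-shipment costs + freight + 0.9% × C
C − 0.9% × C = 447319.16 + 634.10 + 117.77 + 949.14 + 7468.14
0.991 × C = 456488.31
C = 456488.31 / 0.991 = 460634.02
Insurance premium = 0.9% × 460634.02 = 4145.71
Import duty = 460634.02 × 14% = 64488.76

CIF value: SGD 460634.02; import duty: SGD 64488.76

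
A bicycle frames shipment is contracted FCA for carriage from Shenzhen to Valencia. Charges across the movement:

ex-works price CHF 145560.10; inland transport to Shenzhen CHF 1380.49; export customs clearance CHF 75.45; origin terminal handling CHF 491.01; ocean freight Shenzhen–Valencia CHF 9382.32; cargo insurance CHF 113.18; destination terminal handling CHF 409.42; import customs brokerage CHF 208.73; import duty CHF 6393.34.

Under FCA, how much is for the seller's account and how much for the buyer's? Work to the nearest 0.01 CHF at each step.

FCA: the seller delivers export-cleared goods to the carrier; the buyer bears costs from that point.
Seller's account: goods 145560.10 + inland to port 1380.49 + export clearance 75.45 = 147016.04
Buyer's account: origin terminal 491.01 + freight 9382.32 + insurance 113.18 + destination terminal 409.42 + brokerage 208.73 + duty 6393.34 = 16998.00

Seller: CHF 147016.04; buyer: CHF 16998.00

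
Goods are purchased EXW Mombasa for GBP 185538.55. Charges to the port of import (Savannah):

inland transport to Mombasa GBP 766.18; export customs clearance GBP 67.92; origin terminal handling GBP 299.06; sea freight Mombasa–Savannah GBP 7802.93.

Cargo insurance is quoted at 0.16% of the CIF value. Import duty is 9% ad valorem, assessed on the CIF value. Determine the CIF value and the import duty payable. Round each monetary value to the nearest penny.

Let C be the CIF value. C = EXW price + pre-shipment costs + freight + 0.16% × C
C − 0.16% × C = 185538.55 + 766.18 + 67.92 + 299.06 + 7802.93
0.9984 × C = 194474.64
C = 194474.64 / 0.9984 = 194786.30
Insurance premium = 0.16% × 194786.30 = 311.66
Import duty = 194786.30 × 9% = 17530.77

CIF value: GBP 194786.30; import duty: GBP 17530.77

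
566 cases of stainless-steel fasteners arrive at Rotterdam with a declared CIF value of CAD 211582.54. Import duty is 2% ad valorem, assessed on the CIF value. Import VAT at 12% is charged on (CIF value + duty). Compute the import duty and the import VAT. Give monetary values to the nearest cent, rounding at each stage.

Import duty = 211582.54 × 2% = 4231.65
VAT base = CIF + duty = 211582.54 + 4231.65 = 215814.19
Import VAT = 215814.19 × 12% = 25897.70

Import duty: CAD 4231.65; import VAT: CAD 25897.70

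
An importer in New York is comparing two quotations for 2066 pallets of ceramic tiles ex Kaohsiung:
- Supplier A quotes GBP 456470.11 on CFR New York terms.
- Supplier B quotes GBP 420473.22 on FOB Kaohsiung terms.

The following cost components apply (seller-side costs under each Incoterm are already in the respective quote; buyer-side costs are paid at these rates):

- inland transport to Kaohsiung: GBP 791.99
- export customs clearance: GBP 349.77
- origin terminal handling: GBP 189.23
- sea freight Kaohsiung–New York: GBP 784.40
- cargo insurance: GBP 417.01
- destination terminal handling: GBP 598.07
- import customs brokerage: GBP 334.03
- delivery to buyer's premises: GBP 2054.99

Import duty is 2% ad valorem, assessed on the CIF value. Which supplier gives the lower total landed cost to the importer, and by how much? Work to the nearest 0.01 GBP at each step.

Supplier A (CFR):
CIF value = CFR price + insurance = 456470.11 + 417.01 = 456887.12
Import duty = 456887.12 × 2% = 9137.74
Buyer bears (A): 417.01 + 598.07 + 334.03 + 2054.99 = 3404.10
Landed cost (A) = invoice 456470.11 + 3404.10 + duty 9137.74 = 469011.95
Supplier B (FOB):
CIF value = FOB price + freight + insurance = 420473.22 + 784.40 + 417.01 = 421674.63
Import duty = 421674.63 × 2% = 8433.49
Buyer bears (B): 784.40 + 417.01 + 598.07 + 334.03 + 2054.99 = 4188.50
Landed cost (B) = invoice 420473.22 + 4188.50 + duty 8433.49 = 433095.21
Difference = |469011.95 − 433095.21| = 35916.74

Supplier B is cheaper by GBP 35916.74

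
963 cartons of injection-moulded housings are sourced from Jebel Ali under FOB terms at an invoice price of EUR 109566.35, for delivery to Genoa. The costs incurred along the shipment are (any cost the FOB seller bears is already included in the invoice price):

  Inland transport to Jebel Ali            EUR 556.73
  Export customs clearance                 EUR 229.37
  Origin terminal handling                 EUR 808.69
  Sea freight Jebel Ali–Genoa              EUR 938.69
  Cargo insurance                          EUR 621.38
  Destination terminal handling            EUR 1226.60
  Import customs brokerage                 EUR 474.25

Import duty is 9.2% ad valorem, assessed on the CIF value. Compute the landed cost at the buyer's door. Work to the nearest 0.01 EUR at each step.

FOB: the seller bears costs until goods are on board at the origin port; the buyer bears freight, insurance and all costs thereafter.
Already in the invoice (seller's account under FOB): inland to port, export clearance, origin terminal — exclude.
CIF value = FOB price + freight + insurance = 109566.35 + 938.69 + 621.38 = 111126.42
Import duty = 111126.42 × 9.2% = 10223.63
Buyer bears: freight 938.69 + insurance 621.38 + destination terminal 1226.60 + brokerage 474.25 + duty 10223.63 = 13484.55
Landed cost = invoice 109566.35 + 13484.55 = 123050.90

Total landed cost: EUR 123050.90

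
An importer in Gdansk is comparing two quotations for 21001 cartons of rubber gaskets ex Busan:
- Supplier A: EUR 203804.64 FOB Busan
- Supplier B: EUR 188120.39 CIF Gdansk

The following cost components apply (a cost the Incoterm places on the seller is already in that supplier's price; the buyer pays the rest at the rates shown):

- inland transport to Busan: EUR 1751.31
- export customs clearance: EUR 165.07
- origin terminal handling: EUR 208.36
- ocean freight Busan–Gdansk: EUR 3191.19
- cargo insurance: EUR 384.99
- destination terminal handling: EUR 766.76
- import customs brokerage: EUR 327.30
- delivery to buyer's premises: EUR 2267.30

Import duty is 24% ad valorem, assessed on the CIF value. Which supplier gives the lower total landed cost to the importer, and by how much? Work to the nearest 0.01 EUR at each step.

Supplier A (FOB):
CIF value = FOB price + freight + insurance = 203804.64 + 3191.19 + 384.99 = 207380.82
Import duty = 207380.82 × 24% = 49771.40
Buyer bears (A): 3191.19 + 384.99 + 766.76 + 327.30 + 2267.30 = 6937.54
Landed cost (A) = invoice 203804.64 + 6937.54 + duty 49771.40 = 260513.58
Supplier B (CIF):
The CIF price already equals the CIF value: 188120.39
Import duty = 188120.39 × 24% = 45148.89
Buyer bears (B): 766.76 + 327.30 + 2267.30 = 3361.36
Landed cost (B) = invoice 188120.39 + 3361.36 + duty 45148.89 = 236630.64
Difference = |260513.58 − 236630.64| = 23882.94

Supplier B is cheaper by EUR 23882.94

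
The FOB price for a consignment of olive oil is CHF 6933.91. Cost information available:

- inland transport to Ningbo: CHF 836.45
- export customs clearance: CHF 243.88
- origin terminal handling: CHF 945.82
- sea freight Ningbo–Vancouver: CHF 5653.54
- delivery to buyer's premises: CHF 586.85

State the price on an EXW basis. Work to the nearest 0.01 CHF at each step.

Not relevant to the conversion: delivery, freight — on the buyer under both terms; not part of either seller's price.
From FOB to EXW, the seller no longer bears: inland to port, export clearance, origin terminal.
EXW price = 6933.91 − 836.45 − 243.88 − 945.82 = 4907.76

EXW price: CHF 4907.76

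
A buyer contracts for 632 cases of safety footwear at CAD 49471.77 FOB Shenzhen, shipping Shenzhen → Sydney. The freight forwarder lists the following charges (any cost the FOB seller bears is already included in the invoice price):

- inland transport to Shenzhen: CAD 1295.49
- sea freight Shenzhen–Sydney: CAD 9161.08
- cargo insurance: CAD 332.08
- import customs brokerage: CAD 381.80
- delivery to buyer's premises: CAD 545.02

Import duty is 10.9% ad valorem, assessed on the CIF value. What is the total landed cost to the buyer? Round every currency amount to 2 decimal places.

FOB: the seller bears costs until goods are on board at the origin port; the buyer bears freight, insurance and all costs thereafter.
Already in the invoice (seller's account under FOB): inland to port — exclude.
CIF value = FOB price + freight + insurance = 49471.77 + 9161.08 + 332.08 = 58964.93
Import duty = 58964.93 × 10.9% = 6427.18
Buyer bears: freight 9161.08 + insurance 332.08 + brokerage 381.80 + delivery 545.02 + duty 6427.18 = 16847.16
Landed cost = invoice 49471.77 + 16847.16 = 66318.93

Total landed cost: CAD 66318.93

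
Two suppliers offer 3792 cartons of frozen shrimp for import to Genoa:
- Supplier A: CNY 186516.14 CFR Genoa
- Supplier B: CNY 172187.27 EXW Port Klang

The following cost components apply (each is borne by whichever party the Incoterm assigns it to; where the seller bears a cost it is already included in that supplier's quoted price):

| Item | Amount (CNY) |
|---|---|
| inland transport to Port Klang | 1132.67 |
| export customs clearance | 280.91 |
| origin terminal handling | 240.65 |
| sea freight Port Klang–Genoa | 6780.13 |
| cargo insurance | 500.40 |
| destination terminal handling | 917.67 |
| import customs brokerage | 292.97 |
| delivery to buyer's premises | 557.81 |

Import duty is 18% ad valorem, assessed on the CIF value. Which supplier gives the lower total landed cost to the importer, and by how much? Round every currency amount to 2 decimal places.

Supplier A (CFR):
CIF value = CFR price + insurance = 186516.14 + 500.40 = 187016.54
Import duty = 187016.54 × 18% = 33662.98
Buyer bears (A): 500.40 + 917.67 + 292.97 + 557.81 = 2268.85
Landed cost (A) = invoice 186516.14 + 2268.85 + duty 33662.98 = 222447.97
Supplier B (EXW):
CIF value = EXW price + inland to port + export clearance + origin terminal + freight + insurance = 172187.27 + 1132.67 + 280.91 + 240.65 + 6780.13 + 500.40 = 181122.03
Import duty = 181122.03 × 18% = 32601.97
Buyer bears (B): 1132.67 + 280.91 + 240.65 + 6780.13 + 500.40 + 917.67 + 292.97 + 557.81 = 10703.21
Landed cost (B) = invoice 172187.27 + 10703.21 + duty 32601.97 = 215492.45
Difference = |222447.97 − 215492.45| = 6955.52

Supplier B is cheaper by CNY 6955.52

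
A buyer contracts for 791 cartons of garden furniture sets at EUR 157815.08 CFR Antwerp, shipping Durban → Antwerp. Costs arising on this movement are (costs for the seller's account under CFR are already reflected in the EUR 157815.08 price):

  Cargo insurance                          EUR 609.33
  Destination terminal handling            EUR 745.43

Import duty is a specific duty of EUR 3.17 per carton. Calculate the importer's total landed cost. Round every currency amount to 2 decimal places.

CFR: the seller pays costs through ocean freight to the destination port, but not insurance.
CIF value = CFR price + insurance = 157815.08 + 609.33 = 158424.41
Import duty = 791 × 3.17 = 2507.47
Buyer bears: insurance 609.33 + destination terminal 745.43 + duty 2507.47 = 3862.23
Landed cost = invoice 157815.08 + 3862.23 = 161677.31

Total landed cost: EUR 161677.31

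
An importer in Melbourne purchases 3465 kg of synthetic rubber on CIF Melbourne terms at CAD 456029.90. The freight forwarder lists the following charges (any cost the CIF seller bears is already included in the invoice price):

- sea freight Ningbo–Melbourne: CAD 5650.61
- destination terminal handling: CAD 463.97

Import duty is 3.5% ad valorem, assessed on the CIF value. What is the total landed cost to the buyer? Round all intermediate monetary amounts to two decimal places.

CIF: the seller pays costs through ocean freight and marine insurance to the destination port.
Already in the invoice (seller's account under CIF): freight — exclude.
The CIF price already equals the CIF value: 456029.90
Import duty = 456029.90 × 3.5% = 15961.05
Buyer bears: destination terminal 463.97 + duty 15961.05 = 16425.02
Landed cost = invoice 456029.90 + 16425.02 = 472454.92

Total landed cost: CAD 472454.92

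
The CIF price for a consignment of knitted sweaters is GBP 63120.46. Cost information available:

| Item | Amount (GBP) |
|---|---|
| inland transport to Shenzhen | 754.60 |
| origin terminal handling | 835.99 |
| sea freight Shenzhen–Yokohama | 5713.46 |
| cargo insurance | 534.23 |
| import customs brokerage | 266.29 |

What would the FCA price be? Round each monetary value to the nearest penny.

FCA price: GBP 56036.78

Not relevant to the conversion: inland to port — on the seller under both CIF and FCA; already in the CIF price and stays in the FCA price. brokerage — on the buyer under both terms; not part of either seller's price.
From CIF to FCA, the seller no longer bears: origin terminal, freight, insurance.
FCA price = 63120.46 − 835.99 − 5713.46 − 534.23 = 56036.78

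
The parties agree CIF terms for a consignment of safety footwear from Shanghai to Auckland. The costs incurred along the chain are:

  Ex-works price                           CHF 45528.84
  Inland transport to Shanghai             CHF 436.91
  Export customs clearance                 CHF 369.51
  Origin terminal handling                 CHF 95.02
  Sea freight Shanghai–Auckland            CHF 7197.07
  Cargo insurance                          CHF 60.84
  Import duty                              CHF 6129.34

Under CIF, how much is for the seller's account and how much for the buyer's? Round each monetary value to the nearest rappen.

Seller: CHF 53688.19; buyer: CHF 6129.34

CIF: the seller pays costs through ocean freight and marine insurance to the destination port.
Seller's account: goods 45528.84 + inland to port 436.91 + export clearance 369.51 + origin terminal 95.02 + freight 7197.07 + insurance 60.84 = 53688.19
Buyer's account: duty 6129.34 = 6129.34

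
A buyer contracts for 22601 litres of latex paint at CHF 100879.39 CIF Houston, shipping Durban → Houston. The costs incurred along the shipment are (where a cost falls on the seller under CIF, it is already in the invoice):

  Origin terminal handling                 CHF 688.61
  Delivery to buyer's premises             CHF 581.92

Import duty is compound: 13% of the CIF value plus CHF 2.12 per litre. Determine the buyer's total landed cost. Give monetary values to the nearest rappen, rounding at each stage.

Total landed cost: CHF 162489.75

CIF: the seller pays costs through ocean freight and marine insurance to the destination port.
Already in the invoice (seller's account under CIF): origin terminal — exclude.
The CIF price already equals the CIF value: 100879.39
Ad valorem component: 100879.39 × 13% = 13114.32
Specific component: 22601 × 2.12 = 47914.12
Import duty = 13114.32 + 47914.12 = 61028.44
Buyer bears: delivery 581.92 + duty 61028.44 = 61610.36
Landed cost = invoice 100879.39 + 61610.36 = 162489.75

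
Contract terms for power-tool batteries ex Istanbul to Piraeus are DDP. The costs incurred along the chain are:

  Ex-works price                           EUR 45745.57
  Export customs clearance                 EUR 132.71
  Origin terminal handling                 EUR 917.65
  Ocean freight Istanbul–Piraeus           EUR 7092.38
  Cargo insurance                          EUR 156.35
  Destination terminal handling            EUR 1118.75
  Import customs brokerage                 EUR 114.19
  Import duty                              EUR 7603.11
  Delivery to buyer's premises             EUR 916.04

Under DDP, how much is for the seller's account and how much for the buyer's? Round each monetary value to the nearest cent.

Seller: EUR 63796.75; buyer: EUR 0.00

DDP: the seller bears all costs including import duty.
Seller's account: goods 45745.57 + export clearance 132.71 + origin terminal 917.65 + freight 7092.38 + insurance 156.35 + destination terminal 1118.75 + brokerage 114.19 + duty 7603.11 + delivery 916.04 = 63796.75
Buyer's account: 0.00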